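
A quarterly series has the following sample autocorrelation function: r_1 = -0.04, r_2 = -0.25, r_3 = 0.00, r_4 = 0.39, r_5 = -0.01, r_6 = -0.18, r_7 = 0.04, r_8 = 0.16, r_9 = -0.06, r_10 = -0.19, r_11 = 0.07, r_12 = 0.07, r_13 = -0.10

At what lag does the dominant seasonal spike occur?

The largest autocorrelation is r_4 = 0.39, with a weaker echo at lag 8 (0.16); the remaining lags stay at or below 0.07.
The dominant spike at lag 4 indicates a seasonal period of 4.

4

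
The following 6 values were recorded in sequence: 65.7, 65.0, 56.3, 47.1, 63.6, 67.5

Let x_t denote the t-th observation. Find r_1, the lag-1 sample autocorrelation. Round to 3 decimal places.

0.147

Mean x̄ = (65.7 + 65.0 + 56.3 + 47.1 + 63.6 + 67.5)/6 = 60.8667
Deviations from mean: 4.8333, 4.1333, -4.5667, -13.7667, 2.7333, 6.6333
Σ(x_t−x̄)(x_{t+1}−x̄) = (19.9778) + (-18.8756) + (62.8678) + (-37.6289) + (18.1311) = 44.4722
Denominator Σ(x_t−x̄)² = 302.2933
r_1 = 44.4722 / 302.2933 = 0.147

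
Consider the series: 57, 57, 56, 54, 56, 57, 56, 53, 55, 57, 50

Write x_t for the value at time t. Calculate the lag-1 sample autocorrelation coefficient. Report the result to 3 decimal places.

Mean x̄ = (57 + 57 + 56 + 54 + 56 + 57 + 56 + 53 + 55 + 57 + 50)/11 = 55.2727
Numerator Σ_{t=1}^{10}(x_t−x̄)(x_{t+1}−x̄) = -5.7107
Denominator Σ(x_t−x̄)² = 48.1818
r_1 = -5.7107 / 48.1818 = -0.119

-0.119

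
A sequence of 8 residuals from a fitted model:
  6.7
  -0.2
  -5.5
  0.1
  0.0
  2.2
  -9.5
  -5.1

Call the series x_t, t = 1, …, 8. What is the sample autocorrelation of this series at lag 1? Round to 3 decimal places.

Mean x̄ = (6.7 − 0.2 − 5.5 + 0.1 + 0.0 + 2.2 − 9.5 − 5.1)/8 = -1.4125
Deviations from mean: 8.1125, 1.2125, -4.0875, 1.5125, 1.4125, 3.6125, -8.0875, -3.6875
Σ(x_t−x̄)(x_{t+1}−x̄) = (9.8364) + (-4.9561) + (-6.1823) + (2.1364) + (5.1027) + (-29.2161) + (29.8227) = 6.5436
Denominator Σ(x_t−x̄)² = 180.3288
r_1 = 6.5436 / 180.3288 = 0.036

0.036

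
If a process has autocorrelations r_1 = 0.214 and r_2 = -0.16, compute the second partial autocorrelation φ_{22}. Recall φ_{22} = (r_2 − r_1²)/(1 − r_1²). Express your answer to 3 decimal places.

φ_{22} = (r_2 − r_1²) / (1 − r_1²)
r_1² = (0.214)² = 0.045796
Numerator = -0.16 − 0.0458 = -0.2058; denominator = 1 − 0.0458 = 0.9542
φ_{22} = -0.2058 / 0.9542 = -0.216

-0.216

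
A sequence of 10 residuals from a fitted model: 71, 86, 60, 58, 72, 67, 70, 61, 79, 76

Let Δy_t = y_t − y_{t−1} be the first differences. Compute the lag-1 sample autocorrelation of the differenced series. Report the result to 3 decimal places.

First differences Δy: 15, -26, -2, 14, -5, 3, -9, 18, -3
Mean of differences = 0.5556
Numerator Σ(Δy_t−Δȳ)(Δy_{t+1}−Δȳ) = -690.4198
Denominator Σ(Δy_t−Δȳ)² = 1546.2222
r_1(Δy) = -690.4198 / 1546.2222 = -0.447

-0.447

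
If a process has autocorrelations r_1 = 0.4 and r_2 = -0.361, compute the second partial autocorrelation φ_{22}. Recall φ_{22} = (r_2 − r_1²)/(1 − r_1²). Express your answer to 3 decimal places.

φ_{22} = (r_2 − r_1²) / (1 − r_1²)
r_1² = (0.4)² = 0.16
Numerator = -0.361 − 0.1600 = -0.5210; denominator = 1 − 0.1600 = 0.8400
φ_{22} = -0.5210 / 0.8400 = -0.620

-0.620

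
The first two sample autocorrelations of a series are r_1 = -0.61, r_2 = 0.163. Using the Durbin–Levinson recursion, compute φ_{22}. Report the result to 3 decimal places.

φ_{22} = (r_2 − r_1²) / (1 − r_1²)
r_1² = (-0.61)² = 0.3721
Numerator = 0.163 − 0.3721 = -0.2091; denominator = 1 − 0.3721 = 0.6279
φ_{22} = -0.2091 / 0.6279 = -0.333

-0.333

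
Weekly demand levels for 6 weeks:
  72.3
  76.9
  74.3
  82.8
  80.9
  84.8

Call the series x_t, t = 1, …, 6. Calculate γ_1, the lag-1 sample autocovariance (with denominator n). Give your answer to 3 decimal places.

Mean x̄ = (72.3 + 76.9 + 74.3 + 82.8 + 80.9 + 84.8)/6 = 78.6667
Deviations: -6.3667, -1.7667, -4.3667, 4.1333, 2.2333, 6.1333
Σ_{t=1}^{5}(x_t−x̄)(x_{t+1}−x̄) = 23.8422
γ_1 = 23.8422 / 6 = 3.974

3.974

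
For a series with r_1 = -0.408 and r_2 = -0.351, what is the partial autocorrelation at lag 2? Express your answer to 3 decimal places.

-0.621

φ_{22} = (r_2 − r_1²) / (1 − r_1²)
r_1² = (-0.408)² = 0.166464
Numerator = -0.351 − 0.1665 = -0.5175; denominator = 1 − 0.1665 = 0.8335
φ_{22} = -0.5175 / 0.8335 = -0.621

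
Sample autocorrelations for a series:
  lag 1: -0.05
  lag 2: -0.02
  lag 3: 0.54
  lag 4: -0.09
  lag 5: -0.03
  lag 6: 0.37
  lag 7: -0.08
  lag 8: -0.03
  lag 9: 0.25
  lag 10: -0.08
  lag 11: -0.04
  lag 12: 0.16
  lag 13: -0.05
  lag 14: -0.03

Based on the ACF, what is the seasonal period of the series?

3

The largest autocorrelation is r_3 = 0.54, with weaker echoes at lags 6 (0.37), 9 (0.25) and 12 (0.16); the remaining lags stay at or below -0.02.
The dominant spike at lag 3 indicates a seasonal period of 3.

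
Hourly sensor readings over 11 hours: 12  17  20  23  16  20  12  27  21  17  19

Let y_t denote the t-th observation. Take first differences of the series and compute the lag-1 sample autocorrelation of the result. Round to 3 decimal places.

First differences Δy: 5, 3, 3, -7, 4, -8, 15, -6, -4, 2
Mean of differences = 0.7000
Numerator Σ(Δy_t−Δȳ)(Δy_{t+1}−Δȳ) = -251.4900
Denominator Σ(Δy_t−Δȳ)² = 448.1000
r_1(Δy) = -251.4900 / 448.1000 = -0.561

-0.561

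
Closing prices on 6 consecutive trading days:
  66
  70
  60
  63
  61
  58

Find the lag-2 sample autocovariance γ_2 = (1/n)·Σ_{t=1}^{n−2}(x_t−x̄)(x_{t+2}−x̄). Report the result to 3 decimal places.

-0.500

Mean x̄ = (66 + 70 + 60 + 63 + 61 + 58)/6 = 63.0000
Deviations: 3.0000, 7.0000, -3.0000, 0.0000, -2.0000, -5.0000
Σ_{t=1}^{4}(x_t−x̄)(x_{t+2}−x̄) = -3.0000
γ_2 = -3.0000 / 6 = -0.500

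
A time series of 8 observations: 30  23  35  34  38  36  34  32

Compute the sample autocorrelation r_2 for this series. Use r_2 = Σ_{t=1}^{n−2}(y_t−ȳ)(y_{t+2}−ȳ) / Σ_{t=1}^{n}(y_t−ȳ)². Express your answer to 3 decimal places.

0.011

Mean ȳ = (30 + 23 + 35 + 34 + 38 + 36 + 34 + 32)/8 = 32.7500
Deviations from mean: -2.7500, -9.7500, 2.2500, 1.2500, 5.2500, 3.2500, 1.2500, -0.7500
Σ(y_t−ȳ)(y_{t+2}−ȳ) = (-6.1875) + (-12.1875) + (11.8125) + (4.0625) + (6.5625) + (-2.4375) = 1.6250
Denominator Σ(y_t−ȳ)² = 149.5000
r_2 = 1.6250 / 149.5000 = 0.011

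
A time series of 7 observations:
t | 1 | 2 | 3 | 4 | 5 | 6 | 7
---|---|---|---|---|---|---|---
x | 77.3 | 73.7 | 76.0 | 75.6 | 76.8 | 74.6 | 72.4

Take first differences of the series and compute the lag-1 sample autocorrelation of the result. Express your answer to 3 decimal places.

-0.290

First differences Δx: -3.6, 2.3, -0.4, 1.2, -2.2, -2.2
Mean of differences = -0.8167
Numerator Σ(Δx_t−Δx̄)(Δx_{t+1}−Δx̄) = -7.4119
Denominator Σ(Δx_t−Δx̄)² = 25.5283
r_1(Δx) = -7.4119 / 25.5283 = -0.290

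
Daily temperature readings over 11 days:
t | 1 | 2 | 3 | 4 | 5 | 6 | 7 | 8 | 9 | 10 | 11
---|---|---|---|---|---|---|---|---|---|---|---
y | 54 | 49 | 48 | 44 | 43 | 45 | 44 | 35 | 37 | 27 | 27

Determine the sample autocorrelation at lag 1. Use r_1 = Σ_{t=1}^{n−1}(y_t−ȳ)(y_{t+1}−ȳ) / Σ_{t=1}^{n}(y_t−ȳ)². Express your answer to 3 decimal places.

0.608

Mean ȳ = (54 + 49 + 48 + 44 + 43 + 45 + 44 + 35 + 37 + 27 + 27)/11 = 41.1818
Numerator Σ_{t=1}^{10}(y_t−ȳ)(y_{t+1}−ȳ) = 464.4215
Denominator Σ(y_t−ȳ)² = 763.6364
r_1 = 464.4215 / 763.6364 = 0.608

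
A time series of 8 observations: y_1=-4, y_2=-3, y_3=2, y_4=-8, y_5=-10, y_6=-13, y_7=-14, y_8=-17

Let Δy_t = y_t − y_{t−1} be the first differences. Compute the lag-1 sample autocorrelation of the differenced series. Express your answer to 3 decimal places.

-0.295

First differences Δy: 1, 5, -10, -2, -3, -1, -3
Mean of differences = -1.8571
Numerator Σ(Δy_t−Δȳ)(Δy_{t+1}−Δȳ) = -36.8776
Denominator Σ(Δy_t−Δȳ)² = 124.8571
r_1(Δy) = -36.8776 / 124.8571 = -0.295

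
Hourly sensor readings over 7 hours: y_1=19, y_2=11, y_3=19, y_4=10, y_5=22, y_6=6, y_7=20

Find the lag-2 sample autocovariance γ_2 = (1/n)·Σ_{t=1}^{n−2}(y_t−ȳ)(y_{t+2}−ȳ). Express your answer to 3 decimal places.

Mean ȳ = (19 + 11 + 19 + 10 + 22 + 6 + 20)/7 = 15.2857
Deviations: 3.7143, -4.2857, 3.7143, -5.2857, 6.7143, -9.2857, 4.7143
Σ_{t=1}^{5}(y_t−ȳ)(y_{t+2}−ȳ) = 142.1224
γ_2 = 142.1224 / 7 = 20.303

20.303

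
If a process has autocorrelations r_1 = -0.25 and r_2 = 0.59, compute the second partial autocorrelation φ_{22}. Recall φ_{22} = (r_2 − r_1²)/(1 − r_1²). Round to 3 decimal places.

0.563

φ_{22} = (r_2 − r_1²) / (1 − r_1²)
r_1² = (-0.25)² = 0.0625
Numerator = 0.59 − 0.0625 = 0.5275; denominator = 1 − 0.0625 = 0.9375
φ_{22} = 0.5275 / 0.9375 = 0.563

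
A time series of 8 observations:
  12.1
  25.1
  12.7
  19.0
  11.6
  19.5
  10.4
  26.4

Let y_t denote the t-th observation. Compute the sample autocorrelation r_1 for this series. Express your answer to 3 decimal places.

Mean ȳ = (12.1 + 25.1 + 12.7 + 19.0 + 11.6 + 19.5 + 10.4 + 26.4)/8 = 17.1000
Deviations from mean: -5.0000, 8.0000, -4.4000, 1.9000, -5.5000, 2.4000, -6.7000, 9.3000
Σ(y_t−ȳ)(y_{t+1}−ȳ) = (-40.0000) + (-35.2000) + (-8.3600) + (-10.4500) + (-13.2000) + (-16.0800) + (-62.3100) = -185.6000
Denominator Σ(y_t−ȳ)² = 279.3600
r_1 = -185.6000 / 279.3600 = -0.664

-0.664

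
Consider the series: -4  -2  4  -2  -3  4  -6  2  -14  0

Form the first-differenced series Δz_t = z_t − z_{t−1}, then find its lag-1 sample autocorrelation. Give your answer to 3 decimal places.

-0.705

First differences Δz: 2, 6, -6, -1, 7, -10, 8, -16, 14
Mean of differences = 0.4444
Numerator Σ(Δz_t−Δz̄)(Δz_{t+1}−Δz̄) = -521.8642
Denominator Σ(Δz_t−Δz̄)² = 740.2222
r_1(Δz) = -521.8642 / 740.2222 = -0.705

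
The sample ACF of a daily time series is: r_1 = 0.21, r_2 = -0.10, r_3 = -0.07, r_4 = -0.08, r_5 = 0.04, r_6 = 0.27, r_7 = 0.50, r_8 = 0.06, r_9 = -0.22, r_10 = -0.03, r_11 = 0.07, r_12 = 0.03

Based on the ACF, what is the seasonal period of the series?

7

The largest autocorrelation is r_7 = 0.50; the remaining lags stay at or below 0.27.
The dominant spike at lag 7 indicates a seasonal period of 7.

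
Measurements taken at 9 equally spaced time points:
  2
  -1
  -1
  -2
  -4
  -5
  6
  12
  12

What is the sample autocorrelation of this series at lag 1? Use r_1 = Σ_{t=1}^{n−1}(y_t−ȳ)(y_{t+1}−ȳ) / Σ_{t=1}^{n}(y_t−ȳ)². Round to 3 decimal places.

0.597

Mean ȳ = (2 − 1 − 1 − 2 − 4 − 5 + 6 + 12 + 12)/9 = 2.1111
Numerator Σ_{t=1}^{8}(y_t−ȳ)(y_{t+1}−ȳ) = 199.9877
Denominator Σ(y_t−ȳ)² = 334.8889
r_1 = 199.9877 / 334.8889 = 0.597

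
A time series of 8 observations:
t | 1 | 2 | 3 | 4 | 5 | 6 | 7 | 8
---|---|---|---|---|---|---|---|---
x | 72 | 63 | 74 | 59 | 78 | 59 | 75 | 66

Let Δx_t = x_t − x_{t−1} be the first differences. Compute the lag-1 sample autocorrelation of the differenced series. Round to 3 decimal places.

-0.911

First differences Δx: -9, 11, -15, 19, -19, 16, -9
Mean of differences = -0.8571
Numerator Σ(Δx_t−Δx̄)(Δx_{t+1}−Δx̄) = -1348.4490
Denominator Σ(Δx_t−Δx̄)² = 1480.8571
r_1(Δx) = -1348.4490 / 1480.8571 = -0.911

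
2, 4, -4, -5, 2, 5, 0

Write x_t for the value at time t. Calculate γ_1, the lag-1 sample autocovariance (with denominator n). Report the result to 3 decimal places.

Mean x̄ = (2 + 4 − 4 − 5 + 2 + 5 + 0)/7 = 0.5714
Σ_{t=1}^{6}(x_t−x̄)(x_{t+1}−x̄) = 10.5306
γ_1 = 10.5306 / 7 = 1.504

1.504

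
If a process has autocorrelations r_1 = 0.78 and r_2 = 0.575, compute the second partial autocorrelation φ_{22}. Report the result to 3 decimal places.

φ_{22} = (r_2 − r_1²) / (1 − r_1²)
r_1² = (0.78)² = 0.6084
Numerator = 0.575 − 0.6084 = -0.0334; denominator = 1 − 0.6084 = 0.3916
φ_{22} = -0.0334 / 0.3916 = -0.085

-0.085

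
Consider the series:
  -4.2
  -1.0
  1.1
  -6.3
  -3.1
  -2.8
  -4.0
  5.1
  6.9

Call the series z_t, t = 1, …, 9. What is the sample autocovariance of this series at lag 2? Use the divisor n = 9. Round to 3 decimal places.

-3.244

Mean z̄ = (-4.2 − 1.0 + 1.1 − 6.3 − 3.1 − 2.8 − 4.0 + 5.1 + 6.9)/9 = -0.9222
Σ_{t=1}^{7}(z_t−z̄)(z_{t+2}−z̄) = -29.1965
γ_2 = -29.1965 / 9 = -3.244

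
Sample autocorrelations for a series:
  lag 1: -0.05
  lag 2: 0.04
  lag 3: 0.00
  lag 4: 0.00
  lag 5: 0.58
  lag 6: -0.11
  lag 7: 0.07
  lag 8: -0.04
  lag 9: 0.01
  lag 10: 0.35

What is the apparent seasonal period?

5

The largest autocorrelation is r_5 = 0.58, with a weaker echo at lag 10 (0.35); the remaining lags stay at or below 0.07.
The dominant spike at lag 5 indicates a seasonal period of 5.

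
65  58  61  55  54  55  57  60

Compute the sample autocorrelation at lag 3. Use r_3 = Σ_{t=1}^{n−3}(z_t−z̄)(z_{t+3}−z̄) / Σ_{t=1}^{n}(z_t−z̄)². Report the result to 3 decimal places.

Mean z̄ = (65 + 58 + 61 + 55 + 54 + 55 + 57 + 60)/8 = 58.1250
Deviations from mean: 6.8750, -0.1250, 2.8750, -3.1250, -4.1250, -3.1250, -1.1250, 1.8750
Numerator Σ_{t=1}^{5}(z_t−z̄)(z_{t+3}−z̄) = -34.1719
Denominator Σ(z_t−z̄)² = 96.8750
r_3 = -34.1719 / 96.8750 = -0.353

-0.353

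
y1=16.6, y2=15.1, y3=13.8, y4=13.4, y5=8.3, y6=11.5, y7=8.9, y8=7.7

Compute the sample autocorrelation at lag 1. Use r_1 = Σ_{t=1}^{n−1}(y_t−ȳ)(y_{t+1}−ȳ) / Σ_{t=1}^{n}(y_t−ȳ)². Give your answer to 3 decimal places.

0.434

Mean ȳ = (16.6 + 15.1 + 13.8 + 13.4 + 8.3 + 11.5 + 8.9 + 7.7)/8 = 11.9125
Numerator Σ_{t=1}^{7}(y_t−ȳ)(y_{t+1}−ȳ) = 33.8148
Denominator Σ(y_t−ȳ)² = 77.9488
r_1 = 33.8148 / 77.9488 = 0.434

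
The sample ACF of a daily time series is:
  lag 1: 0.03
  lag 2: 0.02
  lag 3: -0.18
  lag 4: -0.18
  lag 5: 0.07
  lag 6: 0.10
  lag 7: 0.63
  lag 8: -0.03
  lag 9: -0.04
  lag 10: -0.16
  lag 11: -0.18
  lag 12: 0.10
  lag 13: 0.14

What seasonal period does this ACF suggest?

The largest autocorrelation is r_7 = 0.63; the remaining lags stay at or below 0.14.
The dominant spike at lag 7 indicates a seasonal period of 7.

7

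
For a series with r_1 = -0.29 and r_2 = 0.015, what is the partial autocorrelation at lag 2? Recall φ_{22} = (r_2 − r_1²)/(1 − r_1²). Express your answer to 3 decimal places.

-0.075

φ_{22} = (r_2 − r_1²) / (1 − r_1²)
r_1² = (-0.29)² = 0.0841
Numerator = 0.015 − 0.0841 = -0.0691; denominator = 1 − 0.0841 = 0.9159
φ_{22} = -0.0691 / 0.9159 = -0.075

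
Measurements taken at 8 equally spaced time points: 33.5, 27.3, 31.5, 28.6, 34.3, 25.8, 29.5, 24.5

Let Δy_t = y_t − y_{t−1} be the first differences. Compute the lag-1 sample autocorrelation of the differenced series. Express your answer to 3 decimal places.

First differences Δy: -6.2, 4.2, -2.9, 5.7, -8.5, 3.7, -5.0
Mean of differences = -1.2857
Numerator Σ(Δy_t−Δȳ)(Δy_{t+1}−Δȳ) = -151.9745
Denominator Σ(Δy_t−Δȳ)² = 196.3486
r_1(Δy) = -151.9745 / 196.3486 = -0.774

-0.774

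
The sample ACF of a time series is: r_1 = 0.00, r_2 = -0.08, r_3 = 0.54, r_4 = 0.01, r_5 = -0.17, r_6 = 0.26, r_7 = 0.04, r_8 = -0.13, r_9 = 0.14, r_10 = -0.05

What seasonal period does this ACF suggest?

3

The largest autocorrelation is r_3 = 0.54, with a weaker echo at lag 6 (0.26); the remaining lags stay at or below 0.14.
The dominant spike at lag 3 indicates a seasonal period of 3.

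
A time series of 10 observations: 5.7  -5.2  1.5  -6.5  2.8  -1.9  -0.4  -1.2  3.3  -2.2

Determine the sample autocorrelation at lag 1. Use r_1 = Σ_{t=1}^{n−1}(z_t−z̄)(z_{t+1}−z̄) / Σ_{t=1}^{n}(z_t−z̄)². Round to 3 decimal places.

-0.640

Mean z̄ = (5.7 − 5.2 + 1.5 − 6.5 + 2.8 − 1.9 − 0.4 − 1.2 + 3.3 − 2.2)/10 = -0.4100
Numerator Σ_{t=1}^{9}(z_t−z̄)(z_{t+1}−z̄) = -83.9741
Denominator Σ(z_t−z̄)² = 131.1290
r_1 = -83.9741 / 131.1290 = -0.640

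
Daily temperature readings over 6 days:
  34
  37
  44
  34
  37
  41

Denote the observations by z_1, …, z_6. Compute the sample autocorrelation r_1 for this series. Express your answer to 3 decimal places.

Mean z̄ = (34 + 37 + 44 + 34 + 37 + 41)/6 = 37.8333
Deviations from mean: -3.8333, -0.8333, 6.1667, -3.8333, -0.8333, 3.1667
Σ(z_t−z̄)(z_{t+1}−z̄) = (3.1944) + (-5.1389) + (-23.6389) + (3.1944) + (-2.6389) = -25.0278
Denominator Σ(z_t−z̄)² = 78.8333
r_1 = -25.0278 / 78.8333 = -0.317

-0.317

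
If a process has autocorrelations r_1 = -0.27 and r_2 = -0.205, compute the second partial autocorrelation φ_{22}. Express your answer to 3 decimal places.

φ_{22} = (r_2 − r_1²) / (1 − r_1²)
r_1² = (-0.27)² = 0.0729
Numerator = -0.205 − 0.0729 = -0.2779; denominator = 1 − 0.0729 = 0.9271
φ_{22} = -0.2779 / 0.9271 = -0.300

-0.300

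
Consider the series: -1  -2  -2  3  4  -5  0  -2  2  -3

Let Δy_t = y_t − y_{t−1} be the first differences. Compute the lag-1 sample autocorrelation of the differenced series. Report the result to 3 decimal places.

First differences Δy: -1, 0, 5, 1, -9, 5, -2, 4, -5
Mean of differences = -0.2222
Numerator Σ(Δy_t−Δȳ)(Δy_{t+1}−Δȳ) = -86.1605
Denominator Σ(Δy_t−Δȳ)² = 177.5556
r_1(Δy) = -86.1605 / 177.5556 = -0.485

-0.485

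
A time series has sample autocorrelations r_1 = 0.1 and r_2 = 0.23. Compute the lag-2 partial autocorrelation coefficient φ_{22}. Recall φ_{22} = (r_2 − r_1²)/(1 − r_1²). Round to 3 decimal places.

0.222

φ_{22} = (r_2 − r_1²) / (1 − r_1²)
r_1² = (0.1)² = 0.01
Numerator = 0.23 − 0.0100 = 0.2200; denominator = 1 − 0.0100 = 0.9900
φ_{22} = 0.2200 / 0.9900 = 0.222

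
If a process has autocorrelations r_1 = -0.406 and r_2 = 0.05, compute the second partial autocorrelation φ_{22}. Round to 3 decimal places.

φ_{22} = (r_2 − r_1²) / (1 − r_1²)
r_1² = (-0.406)² = 0.164836
Numerator = 0.05 − 0.1648 = -0.1148; denominator = 1 − 0.1648 = 0.8352
φ_{22} = -0.1148 / 0.8352 = -0.138

-0.138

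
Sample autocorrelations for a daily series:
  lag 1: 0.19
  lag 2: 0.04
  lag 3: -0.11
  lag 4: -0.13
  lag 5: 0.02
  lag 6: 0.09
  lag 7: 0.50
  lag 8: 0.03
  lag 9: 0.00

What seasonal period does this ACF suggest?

The largest autocorrelation is r_7 = 0.50; the remaining lags stay at or below 0.19.
The dominant spike at lag 7 indicates a seasonal period of 7.

7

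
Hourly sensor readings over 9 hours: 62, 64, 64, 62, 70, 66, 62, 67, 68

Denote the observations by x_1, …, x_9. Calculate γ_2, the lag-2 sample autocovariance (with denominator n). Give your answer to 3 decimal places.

Mean x̄ = (62 + 64 + 64 + 62 + 70 + 66 + 62 + 67 + 68)/9 = 65.0000
Σ_{t=1}^{7}(x_t−x̄)(x_{t+2}−x̄) = -24.0000
γ_2 = -24.0000 / 9 = -2.667

-2.667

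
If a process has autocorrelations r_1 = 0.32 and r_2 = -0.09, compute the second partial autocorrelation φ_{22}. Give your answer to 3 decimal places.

-0.214

φ_{22} = (r_2 − r_1²) / (1 − r_1²)
r_1² = (0.32)² = 0.1024
Numerator = -0.09 − 0.1024 = -0.1924; denominator = 1 − 0.1024 = 0.8976
φ_{22} = -0.1924 / 0.8976 = -0.214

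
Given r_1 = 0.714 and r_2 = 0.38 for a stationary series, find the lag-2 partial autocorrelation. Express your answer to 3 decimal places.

-0.265

φ_{22} = (r_2 − r_1²) / (1 − r_1²)
r_1² = (0.714)² = 0.509796
Numerator = 0.38 − 0.5098 = -0.1298; denominator = 1 − 0.5098 = 0.4902
φ_{22} = -0.1298 / 0.4902 = -0.265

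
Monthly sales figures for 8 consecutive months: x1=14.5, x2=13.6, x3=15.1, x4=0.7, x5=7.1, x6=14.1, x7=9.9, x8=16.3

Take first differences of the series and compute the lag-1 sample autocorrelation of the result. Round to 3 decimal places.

-0.351

First differences Δx: -0.9, 1.5, -14.4, 6.4, 7.0, -4.2, 6.4
Mean of differences = 0.2571
Numerator Σ(Δx_t−Δx̄)(Δx_{t+1}−Δx̄) = -125.7047
Denominator Σ(Δx_t−Δx̄)² = 358.5171
r_1(Δx) = -125.7047 / 358.5171 = -0.351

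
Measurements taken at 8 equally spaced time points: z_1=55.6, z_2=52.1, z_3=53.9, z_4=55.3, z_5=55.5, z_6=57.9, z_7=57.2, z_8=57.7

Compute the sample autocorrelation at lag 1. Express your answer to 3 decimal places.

Mean z̄ = (55.6 + 52.1 + 53.9 + 55.3 + 55.5 + 57.9 + 57.2 + 57.7)/8 = 55.6500
Deviations from mean: -0.0500, -3.5500, -1.7500, -0.3500, -0.1500, 2.2500, 1.5500, 2.0500
Numerator Σ_{t=1}^{7}(z_t−z̄)(z_{t+1}−z̄) = 13.3825
Denominator Σ(z_t−z̄)² = 27.4800
r_1 = 13.3825 / 27.4800 = 0.487

0.487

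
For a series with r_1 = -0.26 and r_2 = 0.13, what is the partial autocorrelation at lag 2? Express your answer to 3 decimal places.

0.067

φ_{22} = (r_2 − r_1²) / (1 − r_1²)
r_1² = (-0.26)² = 0.0676
Numerator = 0.13 − 0.0676 = 0.0624; denominator = 1 − 0.0676 = 0.9324
φ_{22} = 0.0624 / 0.9324 = 0.067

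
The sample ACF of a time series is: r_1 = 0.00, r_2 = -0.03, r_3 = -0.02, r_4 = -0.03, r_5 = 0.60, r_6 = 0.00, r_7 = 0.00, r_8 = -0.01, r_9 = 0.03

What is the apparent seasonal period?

The largest autocorrelation is r_5 = 0.60; the remaining lags stay at or below 0.03.
The dominant spike at lag 5 indicates a seasonal period of 5.

5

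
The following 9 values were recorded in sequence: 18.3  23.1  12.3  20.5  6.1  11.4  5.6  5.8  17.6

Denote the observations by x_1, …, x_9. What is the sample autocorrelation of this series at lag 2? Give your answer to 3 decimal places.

Mean x̄ = (18.3 + 23.1 + 12.3 + 20.5 + 6.1 + 11.4 + 5.6 + 5.8 + 17.6)/9 = 13.4111
Σ(x_t−x̄)(x_{t+2}−x̄) = (-5.4321) + (68.6835) + (8.1235) + (-14.2565) + (57.1079) + (15.3068) + (-32.7199) = 96.8131
Denominator Σ(x_t−x̄)² = 363.2489
r_2 = 96.8131 / 363.2489 = 0.267

0.267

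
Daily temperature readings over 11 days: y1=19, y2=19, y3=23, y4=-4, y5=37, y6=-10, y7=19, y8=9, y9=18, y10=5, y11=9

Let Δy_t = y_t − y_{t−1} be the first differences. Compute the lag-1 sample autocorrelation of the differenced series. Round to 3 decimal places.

First differences Δy: 0, 4, -27, 41, -47, 29, -10, 9, -13, 4
Mean of differences = -1.0000
Numerator Σ(Δy_t−Δȳ)(Δy_{t+1}−Δȳ) = -5069.0000
Denominator Σ(Δy_t−Δȳ)² = 5832.0000
r_1(Δy) = -5069.0000 / 5832.0000 = -0.869

-0.869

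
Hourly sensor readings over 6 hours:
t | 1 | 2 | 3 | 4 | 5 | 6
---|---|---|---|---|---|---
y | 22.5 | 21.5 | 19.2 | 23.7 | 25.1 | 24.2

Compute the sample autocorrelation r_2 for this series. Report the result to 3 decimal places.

Mean ȳ = (22.5 + 21.5 + 19.2 + 23.7 + 25.1 + 24.2)/6 = 22.7000
Deviations from mean: -0.2000, -1.2000, -3.5000, 1.0000, 2.4000, 1.5000
Numerator Σ_{t=1}^{4}(y_t−ȳ)(y_{t+2}−ȳ) = -7.4000
Denominator Σ(y_t−ȳ)² = 22.7400
r_2 = -7.4000 / 22.7400 = -0.325

-0.325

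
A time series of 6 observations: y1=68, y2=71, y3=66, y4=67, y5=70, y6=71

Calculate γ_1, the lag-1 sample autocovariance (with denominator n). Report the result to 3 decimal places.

-0.394

Mean ȳ = (68 + 71 + 66 + 67 + 70 + 71)/6 = 68.8333
Σ_{t=1}^{5}(y_t−ȳ)(y_{t+1}−ȳ) = -2.3611
γ_1 = -2.3611 / 6 = -0.394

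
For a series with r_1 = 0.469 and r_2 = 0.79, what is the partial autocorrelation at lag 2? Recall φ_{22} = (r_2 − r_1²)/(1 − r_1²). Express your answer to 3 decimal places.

0.731

φ_{22} = (r_2 − r_1²) / (1 − r_1²)
r_1² = (0.469)² = 0.219961
Numerator = 0.79 − 0.2200 = 0.5700; denominator = 1 − 0.2200 = 0.7800
φ_{22} = 0.5700 / 0.7800 = 0.731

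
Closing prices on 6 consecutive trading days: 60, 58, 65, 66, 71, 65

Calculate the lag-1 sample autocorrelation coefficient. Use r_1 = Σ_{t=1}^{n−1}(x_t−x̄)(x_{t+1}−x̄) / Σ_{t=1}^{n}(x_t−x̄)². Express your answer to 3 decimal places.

Mean x̄ = (60 + 58 + 65 + 66 + 71 + 65)/6 = 64.1667
Σ(x_t−x̄)(x_{t+1}−x̄) = (25.6944) + (-5.1389) + (1.5278) + (12.5278) + (5.6944) = 40.3056
Denominator Σ(x_t−x̄)² = 106.8333
r_1 = 40.3056 / 106.8333 = 0.377

0.377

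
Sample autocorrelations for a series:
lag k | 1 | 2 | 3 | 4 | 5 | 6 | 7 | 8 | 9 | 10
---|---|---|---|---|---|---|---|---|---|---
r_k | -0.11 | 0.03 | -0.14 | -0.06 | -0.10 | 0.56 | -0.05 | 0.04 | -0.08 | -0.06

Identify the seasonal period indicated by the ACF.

The largest autocorrelation is r_6 = 0.56; the remaining lags stay at or below 0.04.
The dominant spike at lag 6 indicates a seasonal period of 6.

6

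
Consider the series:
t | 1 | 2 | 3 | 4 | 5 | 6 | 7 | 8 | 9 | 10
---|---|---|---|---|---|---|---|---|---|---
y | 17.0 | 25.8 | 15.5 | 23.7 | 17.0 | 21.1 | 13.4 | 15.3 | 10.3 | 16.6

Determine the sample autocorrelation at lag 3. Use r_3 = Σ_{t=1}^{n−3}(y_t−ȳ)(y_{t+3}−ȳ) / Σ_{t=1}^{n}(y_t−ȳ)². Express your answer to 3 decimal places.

-0.308

Mean ȳ = (17.0 + 25.8 + 15.5 + 23.7 + 17.0 + 21.1 + 13.4 + 15.3 + 10.3 + 16.6)/10 = 17.5700
Numerator Σ_{t=1}^{7}(y_t−ȳ)(y_{t+3}−ȳ) = -61.3787
Denominator Σ(y_t−ȳ)² = 199.0410
r_3 = -61.3787 / 199.0410 = -0.308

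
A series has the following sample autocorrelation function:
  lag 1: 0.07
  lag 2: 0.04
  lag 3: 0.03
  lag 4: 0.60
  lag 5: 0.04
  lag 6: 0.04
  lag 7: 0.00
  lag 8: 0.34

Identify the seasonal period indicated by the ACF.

4

The largest autocorrelation is r_4 = 0.60, with a weaker echo at lag 8 (0.34); the remaining lags stay at or below 0.07.
The dominant spike at lag 4 indicates a seasonal period of 4.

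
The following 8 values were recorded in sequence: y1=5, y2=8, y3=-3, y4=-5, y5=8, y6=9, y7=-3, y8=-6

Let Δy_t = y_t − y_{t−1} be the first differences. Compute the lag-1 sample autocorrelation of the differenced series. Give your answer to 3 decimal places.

-0.045

First differences Δy: 3, -11, -2, 13, 1, -12, -3
Mean of differences = -1.5714
Numerator Σ(Δy_t−Δȳ)(Δy_{t+1}−Δȳ) = -19.7551
Denominator Σ(Δy_t−Δȳ)² = 439.7143
r_1(Δy) = -19.7551 / 439.7143 = -0.045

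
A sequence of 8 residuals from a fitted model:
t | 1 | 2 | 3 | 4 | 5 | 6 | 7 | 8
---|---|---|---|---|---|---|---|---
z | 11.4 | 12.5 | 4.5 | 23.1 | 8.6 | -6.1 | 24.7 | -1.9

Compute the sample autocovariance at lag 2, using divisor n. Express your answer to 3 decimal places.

Mean z̄ = (11.4 + 12.5 + 4.5 + 23.1 + 8.6 − 6.1 + 24.7 − 1.9)/8 = 9.6000
Σ_{t=1}^{6}(z_t−z̄)(z_{t+2}−z̄) = -11.4300
γ_2 = -11.4300 / 8 = -1.429

-1.429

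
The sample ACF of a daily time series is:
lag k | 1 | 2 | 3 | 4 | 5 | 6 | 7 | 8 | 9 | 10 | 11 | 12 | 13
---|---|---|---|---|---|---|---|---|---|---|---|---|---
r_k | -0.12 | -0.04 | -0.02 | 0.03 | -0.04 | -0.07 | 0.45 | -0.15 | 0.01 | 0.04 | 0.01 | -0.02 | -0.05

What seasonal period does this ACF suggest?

7

The largest autocorrelation is r_7 = 0.45; the remaining lags stay at or below 0.04.
The dominant spike at lag 7 indicates a seasonal period of 7.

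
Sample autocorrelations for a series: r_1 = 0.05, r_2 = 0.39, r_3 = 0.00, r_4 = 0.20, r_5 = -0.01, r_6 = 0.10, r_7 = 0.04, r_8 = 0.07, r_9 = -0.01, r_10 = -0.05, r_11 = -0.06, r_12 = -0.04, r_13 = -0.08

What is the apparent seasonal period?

2

The largest autocorrelation is r_2 = 0.39, with a weaker echo at lag 4 (0.20); the remaining lags stay at or below 0.10.
The dominant spike at lag 2 indicates a seasonal period of 2.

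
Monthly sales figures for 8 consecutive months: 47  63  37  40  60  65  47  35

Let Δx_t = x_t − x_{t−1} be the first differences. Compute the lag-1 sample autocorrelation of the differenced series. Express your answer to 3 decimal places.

First differences Δx: 16, -26, 3, 20, 5, -18, -12
Mean of differences = -1.7143
Numerator Σ(Δx_t−Δx̄)(Δx_{t+1}−Δx̄) = -238.3673
Denominator Σ(Δx_t−Δx̄)² = 1813.4286
r_1(Δx) = -238.3673 / 1813.4286 = -0.131

-0.131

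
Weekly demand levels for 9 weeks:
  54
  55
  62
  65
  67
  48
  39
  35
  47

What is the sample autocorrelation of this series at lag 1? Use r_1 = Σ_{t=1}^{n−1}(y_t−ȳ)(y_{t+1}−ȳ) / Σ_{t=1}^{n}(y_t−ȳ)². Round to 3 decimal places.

Mean ȳ = (54 + 55 + 62 + 65 + 67 + 48 + 39 + 35 + 47)/9 = 52.4444
Numerator Σ_{t=1}^{8}(y_t−ȳ)(y_{t+1}−ȳ) = 655.6914
Denominator Σ(y_t−ȳ)² = 1004.2222
r_1 = 655.6914 / 1004.2222 = 0.653

0.653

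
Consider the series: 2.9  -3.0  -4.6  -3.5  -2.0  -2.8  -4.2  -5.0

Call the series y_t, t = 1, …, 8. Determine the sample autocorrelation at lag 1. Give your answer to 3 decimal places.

Mean ȳ = (2.9 − 3.0 − 4.6 − 3.5 − 2.0 − 2.8 − 4.2 − 5.0)/8 = -2.7750
Numerator Σ_{t=1}^{7}(y_t−ȳ)(y_{t+1}−ȳ) = 3.0819
Denominator Σ(y_t−ȳ)² = 43.6950
r_1 = 3.0819 / 43.6950 = 0.071

0.071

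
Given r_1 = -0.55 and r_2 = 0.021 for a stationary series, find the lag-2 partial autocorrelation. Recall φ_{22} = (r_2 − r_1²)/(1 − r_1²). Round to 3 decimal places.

-0.404

φ_{22} = (r_2 − r_1²) / (1 − r_1²)
r_1² = (-0.55)² = 0.3025
Numerator = 0.021 − 0.3025 = -0.2815; denominator = 1 − 0.3025 = 0.6975
φ_{22} = -0.2815 / 0.6975 = -0.404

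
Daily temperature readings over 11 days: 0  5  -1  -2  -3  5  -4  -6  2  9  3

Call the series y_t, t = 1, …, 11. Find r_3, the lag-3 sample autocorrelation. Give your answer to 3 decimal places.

-0.158

Mean ȳ = (0 + 5 − 1 − 2 − 3 + 5 − 4 − 6 + 2 + 9 + 3)/11 = 0.7273
Numerator Σ_{t=1}^{8}(y_t−ȳ)(y_{t+3}−ȳ) = -32.3140
Denominator Σ(y_t−ȳ)² = 204.1818
r_3 = -32.3140 / 204.1818 = -0.158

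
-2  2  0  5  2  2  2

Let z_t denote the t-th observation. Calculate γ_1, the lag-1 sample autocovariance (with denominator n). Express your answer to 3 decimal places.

-0.822

Mean z̄ = (-2 + 2 + 0 + 5 + 2 + 2 + 2)/7 = 1.5714
Σ_{t=1}^{6}(z_t−z̄)(z_{t+1}−z̄) = -5.7551
γ_1 = -5.7551 / 7 = -0.822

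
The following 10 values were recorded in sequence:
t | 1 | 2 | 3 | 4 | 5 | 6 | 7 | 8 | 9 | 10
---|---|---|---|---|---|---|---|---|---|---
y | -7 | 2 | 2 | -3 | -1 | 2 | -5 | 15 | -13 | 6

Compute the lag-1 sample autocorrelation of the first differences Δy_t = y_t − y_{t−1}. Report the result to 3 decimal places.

-0.730

First differences Δy: 9, 0, -5, 2, 3, -7, 20, -28, 19
Mean of differences = 1.4444
Numerator Σ(Δy_t−Δȳ)(Δy_{t+1}−Δȳ) = -1237.4198
Denominator Σ(Δy_t−Δȳ)² = 1694.2222
r_1(Δy) = -1237.4198 / 1694.2222 = -0.730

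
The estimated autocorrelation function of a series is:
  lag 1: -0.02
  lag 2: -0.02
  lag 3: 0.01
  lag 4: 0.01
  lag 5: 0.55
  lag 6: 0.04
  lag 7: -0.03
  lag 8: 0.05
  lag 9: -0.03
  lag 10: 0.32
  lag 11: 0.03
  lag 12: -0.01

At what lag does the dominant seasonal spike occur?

The largest autocorrelation is r_5 = 0.55, with a weaker echo at lag 10 (0.32); the remaining lags stay at or below 0.05.
The dominant spike at lag 5 indicates a seasonal period of 5.

5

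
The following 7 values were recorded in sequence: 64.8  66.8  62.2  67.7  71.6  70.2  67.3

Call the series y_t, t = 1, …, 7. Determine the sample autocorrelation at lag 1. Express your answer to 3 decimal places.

Mean ȳ = (64.8 + 66.8 + 62.2 + 67.7 + 71.6 + 70.2 + 67.3)/7 = 67.2286
Deviations from mean: -2.4286, -0.4286, -5.0286, 0.4714, 4.3714, 2.9714, 0.0714
Numerator Σ_{t=1}^{6}(y_t−ȳ)(y_{t+1}−ȳ) = 16.0878
Denominator Σ(y_t−ȳ)² = 59.5343
r_1 = 16.0878 / 59.5343 = 0.270

0.270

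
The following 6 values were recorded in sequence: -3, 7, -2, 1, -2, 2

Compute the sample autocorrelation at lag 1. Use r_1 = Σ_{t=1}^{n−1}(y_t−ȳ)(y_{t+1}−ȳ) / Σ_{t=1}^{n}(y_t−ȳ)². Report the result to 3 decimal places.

-0.651

Mean ȳ = (-3 + 7 − 2 + 1 − 2 + 2)/6 = 0.5000
Deviations from mean: -3.5000, 6.5000, -2.5000, 0.5000, -2.5000, 1.5000
Σ(y_t−ȳ)(y_{t+1}−ȳ) = (-22.7500) + (-16.2500) + (-1.2500) + (-1.2500) + (-3.7500) = -45.2500
Denominator Σ(y_t−ȳ)² = 69.5000
r_1 = -45.2500 / 69.5000 = -0.651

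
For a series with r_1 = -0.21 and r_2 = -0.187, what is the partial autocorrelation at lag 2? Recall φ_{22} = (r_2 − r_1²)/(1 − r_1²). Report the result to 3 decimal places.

-0.242

φ_{22} = (r_2 − r_1²) / (1 − r_1²)
r_1² = (-0.21)² = 0.0441
Numerator = -0.187 − 0.0441 = -0.2311; denominator = 1 − 0.0441 = 0.9559
φ_{22} = -0.2311 / 0.9559 = -0.242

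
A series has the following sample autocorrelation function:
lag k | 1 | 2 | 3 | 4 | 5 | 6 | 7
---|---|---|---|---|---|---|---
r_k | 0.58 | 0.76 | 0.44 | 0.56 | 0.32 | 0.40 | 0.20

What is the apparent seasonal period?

The largest autocorrelation is r_2 = 0.76; the remaining lags stay at or below 0.58.
The dominant spike at lag 2 indicates a seasonal period of 2.

2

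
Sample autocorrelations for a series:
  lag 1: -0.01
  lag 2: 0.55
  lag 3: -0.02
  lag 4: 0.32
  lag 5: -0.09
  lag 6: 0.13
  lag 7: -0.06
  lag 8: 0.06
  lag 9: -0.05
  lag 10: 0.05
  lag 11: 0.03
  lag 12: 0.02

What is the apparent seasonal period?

2

The largest autocorrelation is r_2 = 0.55, with a weaker echo at lag 4 (0.32); the remaining lags stay at or below 0.13.
The dominant spike at lag 2 indicates a seasonal period of 2.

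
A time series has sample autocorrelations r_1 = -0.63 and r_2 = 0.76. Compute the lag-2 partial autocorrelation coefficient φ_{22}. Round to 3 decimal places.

φ_{22} = (r_2 − r_1²) / (1 − r_1²)
r_1² = (-0.63)² = 0.3969
Numerator = 0.76 − 0.3969 = 0.3631; denominator = 1 − 0.3969 = 0.6031
φ_{22} = 0.3631 / 0.6031 = 0.602

0.602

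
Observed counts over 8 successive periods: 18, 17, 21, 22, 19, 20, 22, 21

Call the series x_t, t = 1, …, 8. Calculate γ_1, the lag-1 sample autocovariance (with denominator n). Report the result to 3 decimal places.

Mean x̄ = (18 + 17 + 21 + 22 + 19 + 20 + 22 + 21)/8 = 20.0000
Σ_{t=1}^{7}(x_t−x̄)(x_{t+1}−x̄) = 5.0000
γ_1 = 5.0000 / 8 = 0.625

0.625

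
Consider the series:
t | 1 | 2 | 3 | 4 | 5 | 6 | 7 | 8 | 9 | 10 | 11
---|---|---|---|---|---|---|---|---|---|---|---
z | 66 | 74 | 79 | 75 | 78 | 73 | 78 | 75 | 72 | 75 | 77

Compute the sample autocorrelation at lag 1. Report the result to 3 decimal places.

Mean z̄ = (66 + 74 + 79 + 75 + 78 + 73 + 78 + 75 + 72 + 75 + 77)/11 = 74.7273
Numerator Σ_{t=1}^{10}(z_t−z̄)(z_{t+1}−z̄) = -5.9835
Denominator Σ(z_t−z̄)² = 132.1818
r_1 = -5.9835 / 132.1818 = -0.045

-0.045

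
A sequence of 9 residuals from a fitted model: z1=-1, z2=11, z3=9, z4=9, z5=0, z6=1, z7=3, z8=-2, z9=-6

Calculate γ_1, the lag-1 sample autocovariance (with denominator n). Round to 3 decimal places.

9.802

Mean z̄ = (-1 + 11 + 9 + 9 + 0 + 1 + 3 − 2 − 6)/9 = 2.6667
Σ_{t=1}^{8}(z_t−z̄)(z_{t+1}−z̄) = 88.2222
γ_1 = 88.2222 / 9 = 9.802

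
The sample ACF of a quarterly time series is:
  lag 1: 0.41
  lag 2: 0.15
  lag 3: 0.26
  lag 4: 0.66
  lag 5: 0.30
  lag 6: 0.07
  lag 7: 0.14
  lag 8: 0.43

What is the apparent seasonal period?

The largest autocorrelation is r_4 = 0.66, with a weaker echo at lag 8 (0.43); the remaining lags stay at or below 0.41. The elevated value at lag 1 (0.41), dropping to 0.15 at lag 2, reflects decaying short-term dependence rather than seasonality.
The dominant spike at lag 4 indicates a seasonal period of 4.

4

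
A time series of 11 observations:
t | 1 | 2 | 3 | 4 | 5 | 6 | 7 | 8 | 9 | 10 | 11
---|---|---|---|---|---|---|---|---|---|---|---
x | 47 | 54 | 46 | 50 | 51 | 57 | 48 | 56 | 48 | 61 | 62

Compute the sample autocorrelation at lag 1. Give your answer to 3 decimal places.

-0.043

Mean x̄ = (47 + 54 + 46 + 50 + 51 + 57 + 48 + 56 + 48 + 61 + 62)/11 = 52.7273
Numerator Σ_{t=1}^{10}(x_t−x̄)(x_{t+1}−x̄) = -13.7107
Denominator Σ(x_t−x̄)² = 318.1818
r_1 = -13.7107 / 318.1818 = -0.043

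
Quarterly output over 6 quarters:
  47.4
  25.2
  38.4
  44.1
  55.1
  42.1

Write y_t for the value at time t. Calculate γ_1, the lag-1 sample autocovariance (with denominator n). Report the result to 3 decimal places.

-1.454

Mean ȳ = (47.4 + 25.2 + 38.4 + 44.1 + 55.1 + 42.1)/6 = 42.0500
Deviations: 5.3500, -16.8500, -3.6500, 2.0500, 13.0500, 0.0500
Σ_{t=1}^{5}(y_t−ȳ)(y_{t+1}−ȳ) = -8.7225
γ_1 = -8.7225 / 6 = -1.454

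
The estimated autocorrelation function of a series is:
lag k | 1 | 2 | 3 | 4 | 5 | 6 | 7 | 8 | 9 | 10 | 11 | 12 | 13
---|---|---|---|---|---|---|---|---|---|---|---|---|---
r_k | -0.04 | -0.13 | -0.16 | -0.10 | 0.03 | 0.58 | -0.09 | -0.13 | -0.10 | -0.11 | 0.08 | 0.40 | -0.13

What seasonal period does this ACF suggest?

6

The largest autocorrelation is r_6 = 0.58, with a weaker echo at lag 12 (0.40); the remaining lags stay at or below 0.08.
The dominant spike at lag 6 indicates a seasonal period of 6.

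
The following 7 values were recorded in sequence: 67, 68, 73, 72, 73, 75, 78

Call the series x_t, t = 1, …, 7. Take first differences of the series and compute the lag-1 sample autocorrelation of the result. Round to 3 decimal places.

-0.441

First differences Δx: 1, 5, -1, 1, 2, 3
Mean of differences = 1.8333
Numerator Σ(Δx_t−Δx̄)(Δx_{t+1}−Δx̄) = -9.1944
Denominator Σ(Δx_t−Δx̄)² = 20.8333
r_1(Δx) = -9.1944 / 20.8333 = -0.441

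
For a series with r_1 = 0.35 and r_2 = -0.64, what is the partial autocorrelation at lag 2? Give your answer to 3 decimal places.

φ_{22} = (r_2 − r_1²) / (1 − r_1²)
r_1² = (0.35)² = 0.1225
Numerator = -0.64 − 0.1225 = -0.7625; denominator = 1 − 0.1225 = 0.8775
φ_{22} = -0.7625 / 0.8775 = -0.869

-0.869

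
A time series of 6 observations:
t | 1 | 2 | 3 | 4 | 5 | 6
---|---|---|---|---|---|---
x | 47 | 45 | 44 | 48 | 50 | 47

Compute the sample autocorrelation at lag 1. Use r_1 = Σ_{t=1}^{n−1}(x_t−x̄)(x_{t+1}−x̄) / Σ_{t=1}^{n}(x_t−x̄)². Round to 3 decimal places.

0.254

Mean x̄ = (47 + 45 + 44 + 48 + 50 + 47)/6 = 46.8333
Deviations from mean: 0.1667, -1.8333, -2.8333, 1.1667, 3.1667, 0.1667
Σ(x_t−x̄)(x_{t+1}−x̄) = (-0.3056) + (5.1944) + (-3.3056) + (3.6944) + (0.5278) = 5.8056
Denominator Σ(x_t−x̄)² = 22.8333
r_1 = 5.8056 / 22.8333 = 0.254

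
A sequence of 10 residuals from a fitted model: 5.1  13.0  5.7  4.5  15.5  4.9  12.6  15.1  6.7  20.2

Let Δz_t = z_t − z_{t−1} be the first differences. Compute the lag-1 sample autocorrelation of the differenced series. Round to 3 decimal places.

First differences Δz: 7.9, -7.3, -1.2, 11.0, -10.6, 7.7, 2.5, -8.4, 13.5
Mean of differences = 1.6778
Numerator Σ(Δz_t−Δz̄)(Δz_{t+1}−Δz̄) = -367.7249
Denominator Σ(Δz_t−Δz̄)² = 643.5156
r_1(Δz) = -367.7249 / 643.5156 = -0.571

-0.571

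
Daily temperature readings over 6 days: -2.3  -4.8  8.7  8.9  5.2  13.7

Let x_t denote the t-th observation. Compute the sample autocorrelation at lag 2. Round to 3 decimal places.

-0.117

Mean x̄ = (-2.3 − 4.8 + 8.7 + 8.9 + 5.2 + 13.7)/6 = 4.9000
Numerator Σ_{t=1}^{4}(x_t−x̄)(x_{t+2}−x̄) = -29.8200
Denominator Σ(x_t−x̄)² = 253.9000
r_2 = -29.8200 / 253.9000 = -0.117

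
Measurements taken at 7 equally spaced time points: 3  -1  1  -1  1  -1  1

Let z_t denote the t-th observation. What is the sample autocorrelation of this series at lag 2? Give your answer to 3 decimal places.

Mean z̄ = (3 − 1 + 1 − 1 + 1 − 1 + 1)/7 = 0.4286
Deviations from mean: 2.5714, -1.4286, 0.5714, -1.4286, 0.5714, -1.4286, 0.5714
Σ(z_t−z̄)(z_{t+2}−z̄) = (1.4694) + (2.0408) + (0.3265) + (2.0408) + (0.3265) = 6.2041
Denominator Σ(z_t−z̄)² = 13.7143
r_2 = 6.2041 / 13.7143 = 0.452

0.452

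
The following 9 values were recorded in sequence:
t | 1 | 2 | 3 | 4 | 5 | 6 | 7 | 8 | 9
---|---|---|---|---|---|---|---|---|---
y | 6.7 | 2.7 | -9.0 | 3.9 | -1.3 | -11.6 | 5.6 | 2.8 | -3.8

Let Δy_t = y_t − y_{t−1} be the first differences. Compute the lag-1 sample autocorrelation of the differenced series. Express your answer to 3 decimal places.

-0.415

First differences Δy: -4.0, -11.7, 12.9, -5.2, -10.3, 17.2, -2.8, -6.6
Mean of differences = -1.3125
Numerator Σ(Δy_t−Δȳ)(Δy_{t+1}−Δȳ) = -326.0814
Denominator Σ(Δy_t−Δȳ)² = 785.8888
r_1(Δy) = -326.0814 / 785.8888 = -0.415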